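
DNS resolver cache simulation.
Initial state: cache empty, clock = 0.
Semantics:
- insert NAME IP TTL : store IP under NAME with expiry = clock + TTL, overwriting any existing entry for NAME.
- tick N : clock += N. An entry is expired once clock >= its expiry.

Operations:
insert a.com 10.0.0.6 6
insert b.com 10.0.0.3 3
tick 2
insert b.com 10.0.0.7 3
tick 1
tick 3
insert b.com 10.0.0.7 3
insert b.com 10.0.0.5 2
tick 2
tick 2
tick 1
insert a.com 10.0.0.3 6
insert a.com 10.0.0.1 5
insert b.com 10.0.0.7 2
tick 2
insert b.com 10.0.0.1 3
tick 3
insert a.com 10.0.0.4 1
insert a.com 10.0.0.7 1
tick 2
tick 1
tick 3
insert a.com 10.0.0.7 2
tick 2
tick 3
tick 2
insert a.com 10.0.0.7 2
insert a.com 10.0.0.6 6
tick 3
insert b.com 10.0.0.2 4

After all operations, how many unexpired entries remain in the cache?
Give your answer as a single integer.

Op 1: insert a.com -> 10.0.0.6 (expiry=0+6=6). clock=0
Op 2: insert b.com -> 10.0.0.3 (expiry=0+3=3). clock=0
Op 3: tick 2 -> clock=2.
Op 4: insert b.com -> 10.0.0.7 (expiry=2+3=5). clock=2
Op 5: tick 1 -> clock=3.
Op 6: tick 3 -> clock=6. purged={a.com,b.com}
Op 7: insert b.com -> 10.0.0.7 (expiry=6+3=9). clock=6
Op 8: insert b.com -> 10.0.0.5 (expiry=6+2=8). clock=6
Op 9: tick 2 -> clock=8. purged={b.com}
Op 10: tick 2 -> clock=10.
Op 11: tick 1 -> clock=11.
Op 12: insert a.com -> 10.0.0.3 (expiry=11+6=17). clock=11
Op 13: insert a.com -> 10.0.0.1 (expiry=11+5=16). clock=11
Op 14: insert b.com -> 10.0.0.7 (expiry=11+2=13). clock=11
Op 15: tick 2 -> clock=13. purged={b.com}
Op 16: insert b.com -> 10.0.0.1 (expiry=13+3=16). clock=13
Op 17: tick 3 -> clock=16. purged={a.com,b.com}
Op 18: insert a.com -> 10.0.0.4 (expiry=16+1=17). clock=16
Op 19: insert a.com -> 10.0.0.7 (expiry=16+1=17). clock=16
Op 20: tick 2 -> clock=18. purged={a.com}
Op 21: tick 1 -> clock=19.
Op 22: tick 3 -> clock=22.
Op 23: insert a.com -> 10.0.0.7 (expiry=22+2=24). clock=22
Op 24: tick 2 -> clock=24. purged={a.com}
Op 25: tick 3 -> clock=27.
Op 26: tick 2 -> clock=29.
Op 27: insert a.com -> 10.0.0.7 (expiry=29+2=31). clock=29
Op 28: insert a.com -> 10.0.0.6 (expiry=29+6=35). clock=29
Op 29: tick 3 -> clock=32.
Op 30: insert b.com -> 10.0.0.2 (expiry=32+4=36). clock=32
Final cache (unexpired): {a.com,b.com} -> size=2

Answer: 2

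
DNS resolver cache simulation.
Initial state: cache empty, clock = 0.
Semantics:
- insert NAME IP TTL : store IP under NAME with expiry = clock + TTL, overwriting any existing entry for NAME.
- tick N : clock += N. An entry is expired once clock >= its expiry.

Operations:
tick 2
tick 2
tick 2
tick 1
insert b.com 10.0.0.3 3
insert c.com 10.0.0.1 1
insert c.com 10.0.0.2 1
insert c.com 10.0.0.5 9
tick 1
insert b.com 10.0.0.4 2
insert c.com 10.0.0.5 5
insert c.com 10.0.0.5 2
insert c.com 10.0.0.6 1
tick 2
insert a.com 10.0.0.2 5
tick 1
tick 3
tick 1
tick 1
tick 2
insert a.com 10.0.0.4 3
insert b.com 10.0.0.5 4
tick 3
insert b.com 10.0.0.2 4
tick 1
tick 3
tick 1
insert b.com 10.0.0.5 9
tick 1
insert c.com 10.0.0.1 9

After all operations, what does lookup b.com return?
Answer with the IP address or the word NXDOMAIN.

Answer: 10.0.0.5

Derivation:
Op 1: tick 2 -> clock=2.
Op 2: tick 2 -> clock=4.
Op 3: tick 2 -> clock=6.
Op 4: tick 1 -> clock=7.
Op 5: insert b.com -> 10.0.0.3 (expiry=7+3=10). clock=7
Op 6: insert c.com -> 10.0.0.1 (expiry=7+1=8). clock=7
Op 7: insert c.com -> 10.0.0.2 (expiry=7+1=8). clock=7
Op 8: insert c.com -> 10.0.0.5 (expiry=7+9=16). clock=7
Op 9: tick 1 -> clock=8.
Op 10: insert b.com -> 10.0.0.4 (expiry=8+2=10). clock=8
Op 11: insert c.com -> 10.0.0.5 (expiry=8+5=13). clock=8
Op 12: insert c.com -> 10.0.0.5 (expiry=8+2=10). clock=8
Op 13: insert c.com -> 10.0.0.6 (expiry=8+1=9). clock=8
Op 14: tick 2 -> clock=10. purged={b.com,c.com}
Op 15: insert a.com -> 10.0.0.2 (expiry=10+5=15). clock=10
Op 16: tick 1 -> clock=11.
Op 17: tick 3 -> clock=14.
Op 18: tick 1 -> clock=15. purged={a.com}
Op 19: tick 1 -> clock=16.
Op 20: tick 2 -> clock=18.
Op 21: insert a.com -> 10.0.0.4 (expiry=18+3=21). clock=18
Op 22: insert b.com -> 10.0.0.5 (expiry=18+4=22). clock=18
Op 23: tick 3 -> clock=21. purged={a.com}
Op 24: insert b.com -> 10.0.0.2 (expiry=21+4=25). clock=21
Op 25: tick 1 -> clock=22.
Op 26: tick 3 -> clock=25. purged={b.com}
Op 27: tick 1 -> clock=26.
Op 28: insert b.com -> 10.0.0.5 (expiry=26+9=35). clock=26
Op 29: tick 1 -> clock=27.
Op 30: insert c.com -> 10.0.0.1 (expiry=27+9=36). clock=27
lookup b.com: present, ip=10.0.0.5 expiry=35 > clock=27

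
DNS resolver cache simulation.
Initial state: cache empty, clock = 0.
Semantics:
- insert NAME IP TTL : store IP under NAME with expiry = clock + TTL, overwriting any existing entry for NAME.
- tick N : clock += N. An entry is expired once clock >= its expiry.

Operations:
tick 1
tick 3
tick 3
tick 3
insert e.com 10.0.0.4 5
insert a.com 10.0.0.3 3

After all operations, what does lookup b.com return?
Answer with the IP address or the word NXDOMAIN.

Op 1: tick 1 -> clock=1.
Op 2: tick 3 -> clock=4.
Op 3: tick 3 -> clock=7.
Op 4: tick 3 -> clock=10.
Op 5: insert e.com -> 10.0.0.4 (expiry=10+5=15). clock=10
Op 6: insert a.com -> 10.0.0.3 (expiry=10+3=13). clock=10
lookup b.com: not in cache (expired or never inserted)

Answer: NXDOMAIN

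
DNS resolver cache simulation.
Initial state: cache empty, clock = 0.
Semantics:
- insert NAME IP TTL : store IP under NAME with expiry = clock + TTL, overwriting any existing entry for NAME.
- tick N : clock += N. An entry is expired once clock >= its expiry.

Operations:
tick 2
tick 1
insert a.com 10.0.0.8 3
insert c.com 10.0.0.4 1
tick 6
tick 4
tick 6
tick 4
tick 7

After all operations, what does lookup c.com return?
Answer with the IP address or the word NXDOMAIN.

Answer: NXDOMAIN

Derivation:
Op 1: tick 2 -> clock=2.
Op 2: tick 1 -> clock=3.
Op 3: insert a.com -> 10.0.0.8 (expiry=3+3=6). clock=3
Op 4: insert c.com -> 10.0.0.4 (expiry=3+1=4). clock=3
Op 5: tick 6 -> clock=9. purged={a.com,c.com}
Op 6: tick 4 -> clock=13.
Op 7: tick 6 -> clock=19.
Op 8: tick 4 -> clock=23.
Op 9: tick 7 -> clock=30.
lookup c.com: not in cache (expired or never inserted)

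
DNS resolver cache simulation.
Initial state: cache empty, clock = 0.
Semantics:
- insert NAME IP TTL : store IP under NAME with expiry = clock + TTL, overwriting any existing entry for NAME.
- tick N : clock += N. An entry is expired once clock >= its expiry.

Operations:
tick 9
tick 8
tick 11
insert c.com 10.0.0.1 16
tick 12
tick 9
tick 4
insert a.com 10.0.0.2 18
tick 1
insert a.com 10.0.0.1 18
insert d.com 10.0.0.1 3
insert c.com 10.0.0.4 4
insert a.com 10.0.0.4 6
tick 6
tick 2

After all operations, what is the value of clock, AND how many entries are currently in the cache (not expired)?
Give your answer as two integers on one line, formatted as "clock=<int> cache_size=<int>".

Answer: clock=62 cache_size=0

Derivation:
Op 1: tick 9 -> clock=9.
Op 2: tick 8 -> clock=17.
Op 3: tick 11 -> clock=28.
Op 4: insert c.com -> 10.0.0.1 (expiry=28+16=44). clock=28
Op 5: tick 12 -> clock=40.
Op 6: tick 9 -> clock=49. purged={c.com}
Op 7: tick 4 -> clock=53.
Op 8: insert a.com -> 10.0.0.2 (expiry=53+18=71). clock=53
Op 9: tick 1 -> clock=54.
Op 10: insert a.com -> 10.0.0.1 (expiry=54+18=72). clock=54
Op 11: insert d.com -> 10.0.0.1 (expiry=54+3=57). clock=54
Op 12: insert c.com -> 10.0.0.4 (expiry=54+4=58). clock=54
Op 13: insert a.com -> 10.0.0.4 (expiry=54+6=60). clock=54
Op 14: tick 6 -> clock=60. purged={a.com,c.com,d.com}
Op 15: tick 2 -> clock=62.
Final clock = 62
Final cache (unexpired): {} -> size=0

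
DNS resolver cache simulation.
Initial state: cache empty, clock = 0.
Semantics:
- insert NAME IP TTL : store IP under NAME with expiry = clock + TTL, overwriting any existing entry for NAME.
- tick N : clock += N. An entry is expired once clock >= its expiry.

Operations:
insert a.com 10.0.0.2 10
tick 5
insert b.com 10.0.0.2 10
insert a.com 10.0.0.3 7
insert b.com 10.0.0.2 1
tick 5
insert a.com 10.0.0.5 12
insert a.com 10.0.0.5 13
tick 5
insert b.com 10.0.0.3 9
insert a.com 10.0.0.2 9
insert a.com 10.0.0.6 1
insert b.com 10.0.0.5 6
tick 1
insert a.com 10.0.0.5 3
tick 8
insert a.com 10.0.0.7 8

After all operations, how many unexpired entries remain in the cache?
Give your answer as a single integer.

Answer: 1

Derivation:
Op 1: insert a.com -> 10.0.0.2 (expiry=0+10=10). clock=0
Op 2: tick 5 -> clock=5.
Op 3: insert b.com -> 10.0.0.2 (expiry=5+10=15). clock=5
Op 4: insert a.com -> 10.0.0.3 (expiry=5+7=12). clock=5
Op 5: insert b.com -> 10.0.0.2 (expiry=5+1=6). clock=5
Op 6: tick 5 -> clock=10. purged={b.com}
Op 7: insert a.com -> 10.0.0.5 (expiry=10+12=22). clock=10
Op 8: insert a.com -> 10.0.0.5 (expiry=10+13=23). clock=10
Op 9: tick 5 -> clock=15.
Op 10: insert b.com -> 10.0.0.3 (expiry=15+9=24). clock=15
Op 11: insert a.com -> 10.0.0.2 (expiry=15+9=24). clock=15
Op 12: insert a.com -> 10.0.0.6 (expiry=15+1=16). clock=15
Op 13: insert b.com -> 10.0.0.5 (expiry=15+6=21). clock=15
Op 14: tick 1 -> clock=16. purged={a.com}
Op 15: insert a.com -> 10.0.0.5 (expiry=16+3=19). clock=16
Op 16: tick 8 -> clock=24. purged={a.com,b.com}
Op 17: insert a.com -> 10.0.0.7 (expiry=24+8=32). clock=24
Final cache (unexpired): {a.com} -> size=1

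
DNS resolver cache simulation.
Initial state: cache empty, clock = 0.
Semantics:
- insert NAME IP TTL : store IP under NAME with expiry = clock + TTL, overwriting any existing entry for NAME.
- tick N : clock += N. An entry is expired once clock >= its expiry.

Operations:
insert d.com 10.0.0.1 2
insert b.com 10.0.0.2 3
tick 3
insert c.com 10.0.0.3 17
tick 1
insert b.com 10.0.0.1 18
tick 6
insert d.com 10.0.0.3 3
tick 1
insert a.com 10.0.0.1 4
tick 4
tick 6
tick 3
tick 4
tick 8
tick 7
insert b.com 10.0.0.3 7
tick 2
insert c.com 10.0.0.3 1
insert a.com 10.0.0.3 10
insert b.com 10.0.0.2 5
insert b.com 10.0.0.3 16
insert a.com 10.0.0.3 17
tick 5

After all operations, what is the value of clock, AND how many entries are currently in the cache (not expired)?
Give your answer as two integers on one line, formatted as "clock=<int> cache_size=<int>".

Op 1: insert d.com -> 10.0.0.1 (expiry=0+2=2). clock=0
Op 2: insert b.com -> 10.0.0.2 (expiry=0+3=3). clock=0
Op 3: tick 3 -> clock=3. purged={b.com,d.com}
Op 4: insert c.com -> 10.0.0.3 (expiry=3+17=20). clock=3
Op 5: tick 1 -> clock=4.
Op 6: insert b.com -> 10.0.0.1 (expiry=4+18=22). clock=4
Op 7: tick 6 -> clock=10.
Op 8: insert d.com -> 10.0.0.3 (expiry=10+3=13). clock=10
Op 9: tick 1 -> clock=11.
Op 10: insert a.com -> 10.0.0.1 (expiry=11+4=15). clock=11
Op 11: tick 4 -> clock=15. purged={a.com,d.com}
Op 12: tick 6 -> clock=21. purged={c.com}
Op 13: tick 3 -> clock=24. purged={b.com}
Op 14: tick 4 -> clock=28.
Op 15: tick 8 -> clock=36.
Op 16: tick 7 -> clock=43.
Op 17: insert b.com -> 10.0.0.3 (expiry=43+7=50). clock=43
Op 18: tick 2 -> clock=45.
Op 19: insert c.com -> 10.0.0.3 (expiry=45+1=46). clock=45
Op 20: insert a.com -> 10.0.0.3 (expiry=45+10=55). clock=45
Op 21: insert b.com -> 10.0.0.2 (expiry=45+5=50). clock=45
Op 22: insert b.com -> 10.0.0.3 (expiry=45+16=61). clock=45
Op 23: insert a.com -> 10.0.0.3 (expiry=45+17=62). clock=45
Op 24: tick 5 -> clock=50. purged={c.com}
Final clock = 50
Final cache (unexpired): {a.com,b.com} -> size=2

Answer: clock=50 cache_size=2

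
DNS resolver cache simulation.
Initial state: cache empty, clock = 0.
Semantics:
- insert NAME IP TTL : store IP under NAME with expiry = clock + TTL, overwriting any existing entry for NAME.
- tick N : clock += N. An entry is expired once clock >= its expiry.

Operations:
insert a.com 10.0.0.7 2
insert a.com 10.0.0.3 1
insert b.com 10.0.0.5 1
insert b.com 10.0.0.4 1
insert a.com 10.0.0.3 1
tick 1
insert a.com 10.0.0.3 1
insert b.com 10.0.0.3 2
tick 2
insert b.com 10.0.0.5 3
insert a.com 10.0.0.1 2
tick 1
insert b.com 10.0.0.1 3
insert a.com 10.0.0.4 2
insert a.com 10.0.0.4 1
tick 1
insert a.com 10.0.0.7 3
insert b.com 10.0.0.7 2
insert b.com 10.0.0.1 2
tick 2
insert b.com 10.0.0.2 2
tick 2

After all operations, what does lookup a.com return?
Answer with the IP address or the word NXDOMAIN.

Op 1: insert a.com -> 10.0.0.7 (expiry=0+2=2). clock=0
Op 2: insert a.com -> 10.0.0.3 (expiry=0+1=1). clock=0
Op 3: insert b.com -> 10.0.0.5 (expiry=0+1=1). clock=0
Op 4: insert b.com -> 10.0.0.4 (expiry=0+1=1). clock=0
Op 5: insert a.com -> 10.0.0.3 (expiry=0+1=1). clock=0
Op 6: tick 1 -> clock=1. purged={a.com,b.com}
Op 7: insert a.com -> 10.0.0.3 (expiry=1+1=2). clock=1
Op 8: insert b.com -> 10.0.0.3 (expiry=1+2=3). clock=1
Op 9: tick 2 -> clock=3. purged={a.com,b.com}
Op 10: insert b.com -> 10.0.0.5 (expiry=3+3=6). clock=3
Op 11: insert a.com -> 10.0.0.1 (expiry=3+2=5). clock=3
Op 12: tick 1 -> clock=4.
Op 13: insert b.com -> 10.0.0.1 (expiry=4+3=7). clock=4
Op 14: insert a.com -> 10.0.0.4 (expiry=4+2=6). clock=4
Op 15: insert a.com -> 10.0.0.4 (expiry=4+1=5). clock=4
Op 16: tick 1 -> clock=5. purged={a.com}
Op 17: insert a.com -> 10.0.0.7 (expiry=5+3=8). clock=5
Op 18: insert b.com -> 10.0.0.7 (expiry=5+2=7). clock=5
Op 19: insert b.com -> 10.0.0.1 (expiry=5+2=7). clock=5
Op 20: tick 2 -> clock=7. purged={b.com}
Op 21: insert b.com -> 10.0.0.2 (expiry=7+2=9). clock=7
Op 22: tick 2 -> clock=9. purged={a.com,b.com}
lookup a.com: not in cache (expired or never inserted)

Answer: NXDOMAIN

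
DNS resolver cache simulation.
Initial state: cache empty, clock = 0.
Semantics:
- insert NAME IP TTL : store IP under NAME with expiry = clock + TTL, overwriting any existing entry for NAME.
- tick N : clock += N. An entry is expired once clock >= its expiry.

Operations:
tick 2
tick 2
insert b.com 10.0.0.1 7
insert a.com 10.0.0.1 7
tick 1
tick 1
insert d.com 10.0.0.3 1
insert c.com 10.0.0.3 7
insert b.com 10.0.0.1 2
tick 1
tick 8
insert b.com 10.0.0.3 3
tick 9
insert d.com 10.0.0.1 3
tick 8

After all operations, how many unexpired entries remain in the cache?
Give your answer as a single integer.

Answer: 0

Derivation:
Op 1: tick 2 -> clock=2.
Op 2: tick 2 -> clock=4.
Op 3: insert b.com -> 10.0.0.1 (expiry=4+7=11). clock=4
Op 4: insert a.com -> 10.0.0.1 (expiry=4+7=11). clock=4
Op 5: tick 1 -> clock=5.
Op 6: tick 1 -> clock=6.
Op 7: insert d.com -> 10.0.0.3 (expiry=6+1=7). clock=6
Op 8: insert c.com -> 10.0.0.3 (expiry=6+7=13). clock=6
Op 9: insert b.com -> 10.0.0.1 (expiry=6+2=8). clock=6
Op 10: tick 1 -> clock=7. purged={d.com}
Op 11: tick 8 -> clock=15. purged={a.com,b.com,c.com}
Op 12: insert b.com -> 10.0.0.3 (expiry=15+3=18). clock=15
Op 13: tick 9 -> clock=24. purged={b.com}
Op 14: insert d.com -> 10.0.0.1 (expiry=24+3=27). clock=24
Op 15: tick 8 -> clock=32. purged={d.com}
Final cache (unexpired): {} -> size=0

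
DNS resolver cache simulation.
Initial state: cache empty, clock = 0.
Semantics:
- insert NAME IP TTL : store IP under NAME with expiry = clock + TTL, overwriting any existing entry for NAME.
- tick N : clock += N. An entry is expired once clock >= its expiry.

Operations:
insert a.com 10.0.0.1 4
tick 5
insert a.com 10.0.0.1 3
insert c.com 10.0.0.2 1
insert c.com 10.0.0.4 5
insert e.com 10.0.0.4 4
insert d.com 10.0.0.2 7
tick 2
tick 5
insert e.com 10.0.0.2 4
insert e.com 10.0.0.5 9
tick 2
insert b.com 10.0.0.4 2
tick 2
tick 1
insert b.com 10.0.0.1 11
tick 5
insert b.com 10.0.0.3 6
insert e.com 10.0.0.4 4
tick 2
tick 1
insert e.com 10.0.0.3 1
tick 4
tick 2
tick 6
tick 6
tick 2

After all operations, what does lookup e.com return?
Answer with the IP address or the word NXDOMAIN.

Op 1: insert a.com -> 10.0.0.1 (expiry=0+4=4). clock=0
Op 2: tick 5 -> clock=5. purged={a.com}
Op 3: insert a.com -> 10.0.0.1 (expiry=5+3=8). clock=5
Op 4: insert c.com -> 10.0.0.2 (expiry=5+1=6). clock=5
Op 5: insert c.com -> 10.0.0.4 (expiry=5+5=10). clock=5
Op 6: insert e.com -> 10.0.0.4 (expiry=5+4=9). clock=5
Op 7: insert d.com -> 10.0.0.2 (expiry=5+7=12). clock=5
Op 8: tick 2 -> clock=7.
Op 9: tick 5 -> clock=12. purged={a.com,c.com,d.com,e.com}
Op 10: insert e.com -> 10.0.0.2 (expiry=12+4=16). clock=12
Op 11: insert e.com -> 10.0.0.5 (expiry=12+9=21). clock=12
Op 12: tick 2 -> clock=14.
Op 13: insert b.com -> 10.0.0.4 (expiry=14+2=16). clock=14
Op 14: tick 2 -> clock=16. purged={b.com}
Op 15: tick 1 -> clock=17.
Op 16: insert b.com -> 10.0.0.1 (expiry=17+11=28). clock=17
Op 17: tick 5 -> clock=22. purged={e.com}
Op 18: insert b.com -> 10.0.0.3 (expiry=22+6=28). clock=22
Op 19: insert e.com -> 10.0.0.4 (expiry=22+4=26). clock=22
Op 20: tick 2 -> clock=24.
Op 21: tick 1 -> clock=25.
Op 22: insert e.com -> 10.0.0.3 (expiry=25+1=26). clock=25
Op 23: tick 4 -> clock=29. purged={b.com,e.com}
Op 24: tick 2 -> clock=31.
Op 25: tick 6 -> clock=37.
Op 26: tick 6 -> clock=43.
Op 27: tick 2 -> clock=45.
lookup e.com: not in cache (expired or never inserted)

Answer: NXDOMAIN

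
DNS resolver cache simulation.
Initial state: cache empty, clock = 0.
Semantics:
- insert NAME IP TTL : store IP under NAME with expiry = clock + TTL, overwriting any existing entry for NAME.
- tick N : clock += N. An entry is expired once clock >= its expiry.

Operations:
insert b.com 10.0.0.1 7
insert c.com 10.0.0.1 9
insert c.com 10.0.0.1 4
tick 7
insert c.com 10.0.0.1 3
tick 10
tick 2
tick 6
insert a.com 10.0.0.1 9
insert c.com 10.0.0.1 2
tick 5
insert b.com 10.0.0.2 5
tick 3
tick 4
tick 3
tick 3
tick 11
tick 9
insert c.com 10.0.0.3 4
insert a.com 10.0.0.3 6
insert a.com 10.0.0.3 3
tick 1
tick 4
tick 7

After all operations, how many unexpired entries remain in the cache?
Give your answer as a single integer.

Op 1: insert b.com -> 10.0.0.1 (expiry=0+7=7). clock=0
Op 2: insert c.com -> 10.0.0.1 (expiry=0+9=9). clock=0
Op 3: insert c.com -> 10.0.0.1 (expiry=0+4=4). clock=0
Op 4: tick 7 -> clock=7. purged={b.com,c.com}
Op 5: insert c.com -> 10.0.0.1 (expiry=7+3=10). clock=7
Op 6: tick 10 -> clock=17. purged={c.com}
Op 7: tick 2 -> clock=19.
Op 8: tick 6 -> clock=25.
Op 9: insert a.com -> 10.0.0.1 (expiry=25+9=34). clock=25
Op 10: insert c.com -> 10.0.0.1 (expiry=25+2=27). clock=25
Op 11: tick 5 -> clock=30. purged={c.com}
Op 12: insert b.com -> 10.0.0.2 (expiry=30+5=35). clock=30
Op 13: tick 3 -> clock=33.
Op 14: tick 4 -> clock=37. purged={a.com,b.com}
Op 15: tick 3 -> clock=40.
Op 16: tick 3 -> clock=43.
Op 17: tick 11 -> clock=54.
Op 18: tick 9 -> clock=63.
Op 19: insert c.com -> 10.0.0.3 (expiry=63+4=67). clock=63
Op 20: insert a.com -> 10.0.0.3 (expiry=63+6=69). clock=63
Op 21: insert a.com -> 10.0.0.3 (expiry=63+3=66). clock=63
Op 22: tick 1 -> clock=64.
Op 23: tick 4 -> clock=68. purged={a.com,c.com}
Op 24: tick 7 -> clock=75.
Final cache (unexpired): {} -> size=0

Answer: 0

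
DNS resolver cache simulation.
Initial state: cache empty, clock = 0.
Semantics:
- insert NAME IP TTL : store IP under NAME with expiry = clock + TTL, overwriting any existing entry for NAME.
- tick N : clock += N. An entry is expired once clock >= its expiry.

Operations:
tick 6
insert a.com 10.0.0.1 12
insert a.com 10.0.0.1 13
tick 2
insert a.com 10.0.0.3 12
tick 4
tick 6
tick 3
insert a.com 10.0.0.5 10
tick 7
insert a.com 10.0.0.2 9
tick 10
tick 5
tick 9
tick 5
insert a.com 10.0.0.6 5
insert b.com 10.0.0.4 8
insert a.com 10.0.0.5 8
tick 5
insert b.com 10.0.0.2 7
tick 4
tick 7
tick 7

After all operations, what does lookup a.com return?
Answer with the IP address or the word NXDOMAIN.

Answer: NXDOMAIN

Derivation:
Op 1: tick 6 -> clock=6.
Op 2: insert a.com -> 10.0.0.1 (expiry=6+12=18). clock=6
Op 3: insert a.com -> 10.0.0.1 (expiry=6+13=19). clock=6
Op 4: tick 2 -> clock=8.
Op 5: insert a.com -> 10.0.0.3 (expiry=8+12=20). clock=8
Op 6: tick 4 -> clock=12.
Op 7: tick 6 -> clock=18.
Op 8: tick 3 -> clock=21. purged={a.com}
Op 9: insert a.com -> 10.0.0.5 (expiry=21+10=31). clock=21
Op 10: tick 7 -> clock=28.
Op 11: insert a.com -> 10.0.0.2 (expiry=28+9=37). clock=28
Op 12: tick 10 -> clock=38. purged={a.com}
Op 13: tick 5 -> clock=43.
Op 14: tick 9 -> clock=52.
Op 15: tick 5 -> clock=57.
Op 16: insert a.com -> 10.0.0.6 (expiry=57+5=62). clock=57
Op 17: insert b.com -> 10.0.0.4 (expiry=57+8=65). clock=57
Op 18: insert a.com -> 10.0.0.5 (expiry=57+8=65). clock=57
Op 19: tick 5 -> clock=62.
Op 20: insert b.com -> 10.0.0.2 (expiry=62+7=69). clock=62
Op 21: tick 4 -> clock=66. purged={a.com}
Op 22: tick 7 -> clock=73. purged={b.com}
Op 23: tick 7 -> clock=80.
lookup a.com: not in cache (expired or never inserted)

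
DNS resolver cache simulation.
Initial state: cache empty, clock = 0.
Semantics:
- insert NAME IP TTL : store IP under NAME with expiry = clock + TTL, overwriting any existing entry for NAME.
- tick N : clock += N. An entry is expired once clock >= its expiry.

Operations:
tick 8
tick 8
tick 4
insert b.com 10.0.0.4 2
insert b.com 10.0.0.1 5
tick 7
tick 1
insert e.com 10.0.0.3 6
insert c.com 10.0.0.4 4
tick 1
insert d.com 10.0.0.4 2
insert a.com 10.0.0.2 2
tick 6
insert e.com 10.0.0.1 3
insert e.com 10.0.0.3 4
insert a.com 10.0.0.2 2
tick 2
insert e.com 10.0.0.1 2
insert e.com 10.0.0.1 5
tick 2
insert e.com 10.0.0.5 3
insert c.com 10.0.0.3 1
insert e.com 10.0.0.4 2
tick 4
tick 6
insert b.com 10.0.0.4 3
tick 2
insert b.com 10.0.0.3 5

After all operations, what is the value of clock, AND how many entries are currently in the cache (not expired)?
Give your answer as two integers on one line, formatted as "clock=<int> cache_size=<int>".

Answer: clock=51 cache_size=1

Derivation:
Op 1: tick 8 -> clock=8.
Op 2: tick 8 -> clock=16.
Op 3: tick 4 -> clock=20.
Op 4: insert b.com -> 10.0.0.4 (expiry=20+2=22). clock=20
Op 5: insert b.com -> 10.0.0.1 (expiry=20+5=25). clock=20
Op 6: tick 7 -> clock=27. purged={b.com}
Op 7: tick 1 -> clock=28.
Op 8: insert e.com -> 10.0.0.3 (expiry=28+6=34). clock=28
Op 9: insert c.com -> 10.0.0.4 (expiry=28+4=32). clock=28
Op 10: tick 1 -> clock=29.
Op 11: insert d.com -> 10.0.0.4 (expiry=29+2=31). clock=29
Op 12: insert a.com -> 10.0.0.2 (expiry=29+2=31). clock=29
Op 13: tick 6 -> clock=35. purged={a.com,c.com,d.com,e.com}
Op 14: insert e.com -> 10.0.0.1 (expiry=35+3=38). clock=35
Op 15: insert e.com -> 10.0.0.3 (expiry=35+4=39). clock=35
Op 16: insert a.com -> 10.0.0.2 (expiry=35+2=37). clock=35
Op 17: tick 2 -> clock=37. purged={a.com}
Op 18: insert e.com -> 10.0.0.1 (expiry=37+2=39). clock=37
Op 19: insert e.com -> 10.0.0.1 (expiry=37+5=42). clock=37
Op 20: tick 2 -> clock=39.
Op 21: insert e.com -> 10.0.0.5 (expiry=39+3=42). clock=39
Op 22: insert c.com -> 10.0.0.3 (expiry=39+1=40). clock=39
Op 23: insert e.com -> 10.0.0.4 (expiry=39+2=41). clock=39
Op 24: tick 4 -> clock=43. purged={c.com,e.com}
Op 25: tick 6 -> clock=49.
Op 26: insert b.com -> 10.0.0.4 (expiry=49+3=52). clock=49
Op 27: tick 2 -> clock=51.
Op 28: insert b.com -> 10.0.0.3 (expiry=51+5=56). clock=51
Final clock = 51
Final cache (unexpired): {b.com} -> size=1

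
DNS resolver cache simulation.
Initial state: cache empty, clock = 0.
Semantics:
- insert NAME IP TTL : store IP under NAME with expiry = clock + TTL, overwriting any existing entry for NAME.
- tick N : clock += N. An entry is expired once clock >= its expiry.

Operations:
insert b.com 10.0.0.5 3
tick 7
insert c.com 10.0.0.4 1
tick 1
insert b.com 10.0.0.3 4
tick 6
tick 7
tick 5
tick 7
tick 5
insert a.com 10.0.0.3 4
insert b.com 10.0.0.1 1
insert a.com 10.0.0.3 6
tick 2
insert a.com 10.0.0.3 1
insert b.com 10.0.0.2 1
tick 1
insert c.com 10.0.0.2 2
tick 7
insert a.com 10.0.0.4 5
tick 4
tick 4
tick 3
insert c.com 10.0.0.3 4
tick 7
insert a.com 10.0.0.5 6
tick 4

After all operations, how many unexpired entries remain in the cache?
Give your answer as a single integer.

Op 1: insert b.com -> 10.0.0.5 (expiry=0+3=3). clock=0
Op 2: tick 7 -> clock=7. purged={b.com}
Op 3: insert c.com -> 10.0.0.4 (expiry=7+1=8). clock=7
Op 4: tick 1 -> clock=8. purged={c.com}
Op 5: insert b.com -> 10.0.0.3 (expiry=8+4=12). clock=8
Op 6: tick 6 -> clock=14. purged={b.com}
Op 7: tick 7 -> clock=21.
Op 8: tick 5 -> clock=26.
Op 9: tick 7 -> clock=33.
Op 10: tick 5 -> clock=38.
Op 11: insert a.com -> 10.0.0.3 (expiry=38+4=42). clock=38
Op 12: insert b.com -> 10.0.0.1 (expiry=38+1=39). clock=38
Op 13: insert a.com -> 10.0.0.3 (expiry=38+6=44). clock=38
Op 14: tick 2 -> clock=40. purged={b.com}
Op 15: insert a.com -> 10.0.0.3 (expiry=40+1=41). clock=40
Op 16: insert b.com -> 10.0.0.2 (expiry=40+1=41). clock=40
Op 17: tick 1 -> clock=41. purged={a.com,b.com}
Op 18: insert c.com -> 10.0.0.2 (expiry=41+2=43). clock=41
Op 19: tick 7 -> clock=48. purged={c.com}
Op 20: insert a.com -> 10.0.0.4 (expiry=48+5=53). clock=48
Op 21: tick 4 -> clock=52.
Op 22: tick 4 -> clock=56. purged={a.com}
Op 23: tick 3 -> clock=59.
Op 24: insert c.com -> 10.0.0.3 (expiry=59+4=63). clock=59
Op 25: tick 7 -> clock=66. purged={c.com}
Op 26: insert a.com -> 10.0.0.5 (expiry=66+6=72). clock=66
Op 27: tick 4 -> clock=70.
Final cache (unexpired): {a.com} -> size=1

Answer: 1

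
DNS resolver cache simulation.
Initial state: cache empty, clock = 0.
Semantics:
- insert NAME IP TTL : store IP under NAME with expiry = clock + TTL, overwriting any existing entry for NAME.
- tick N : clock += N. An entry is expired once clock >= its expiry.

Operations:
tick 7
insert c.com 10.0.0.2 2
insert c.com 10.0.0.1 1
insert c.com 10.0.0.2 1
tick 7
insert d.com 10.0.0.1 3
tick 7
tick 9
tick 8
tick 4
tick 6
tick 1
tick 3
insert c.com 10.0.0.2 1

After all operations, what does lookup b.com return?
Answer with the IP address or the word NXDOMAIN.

Op 1: tick 7 -> clock=7.
Op 2: insert c.com -> 10.0.0.2 (expiry=7+2=9). clock=7
Op 3: insert c.com -> 10.0.0.1 (expiry=7+1=8). clock=7
Op 4: insert c.com -> 10.0.0.2 (expiry=7+1=8). clock=7
Op 5: tick 7 -> clock=14. purged={c.com}
Op 6: insert d.com -> 10.0.0.1 (expiry=14+3=17). clock=14
Op 7: tick 7 -> clock=21. purged={d.com}
Op 8: tick 9 -> clock=30.
Op 9: tick 8 -> clock=38.
Op 10: tick 4 -> clock=42.
Op 11: tick 6 -> clock=48.
Op 12: tick 1 -> clock=49.
Op 13: tick 3 -> clock=52.
Op 14: insert c.com -> 10.0.0.2 (expiry=52+1=53). clock=52
lookup b.com: not in cache (expired or never inserted)

Answer: NXDOMAIN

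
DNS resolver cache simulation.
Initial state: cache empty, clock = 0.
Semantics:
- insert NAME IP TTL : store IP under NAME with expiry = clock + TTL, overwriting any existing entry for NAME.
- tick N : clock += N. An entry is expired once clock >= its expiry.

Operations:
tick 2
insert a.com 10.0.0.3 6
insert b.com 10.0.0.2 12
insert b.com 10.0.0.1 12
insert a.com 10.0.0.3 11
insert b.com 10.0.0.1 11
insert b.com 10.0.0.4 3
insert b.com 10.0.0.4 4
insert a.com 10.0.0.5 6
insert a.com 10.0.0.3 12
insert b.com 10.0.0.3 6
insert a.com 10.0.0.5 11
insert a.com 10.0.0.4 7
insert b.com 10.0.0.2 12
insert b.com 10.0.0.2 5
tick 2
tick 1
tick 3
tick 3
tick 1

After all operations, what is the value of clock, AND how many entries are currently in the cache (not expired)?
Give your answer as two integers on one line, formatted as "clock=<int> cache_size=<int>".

Op 1: tick 2 -> clock=2.
Op 2: insert a.com -> 10.0.0.3 (expiry=2+6=8). clock=2
Op 3: insert b.com -> 10.0.0.2 (expiry=2+12=14). clock=2
Op 4: insert b.com -> 10.0.0.1 (expiry=2+12=14). clock=2
Op 5: insert a.com -> 10.0.0.3 (expiry=2+11=13). clock=2
Op 6: insert b.com -> 10.0.0.1 (expiry=2+11=13). clock=2
Op 7: insert b.com -> 10.0.0.4 (expiry=2+3=5). clock=2
Op 8: insert b.com -> 10.0.0.4 (expiry=2+4=6). clock=2
Op 9: insert a.com -> 10.0.0.5 (expiry=2+6=8). clock=2
Op 10: insert a.com -> 10.0.0.3 (expiry=2+12=14). clock=2
Op 11: insert b.com -> 10.0.0.3 (expiry=2+6=8). clock=2
Op 12: insert a.com -> 10.0.0.5 (expiry=2+11=13). clock=2
Op 13: insert a.com -> 10.0.0.4 (expiry=2+7=9). clock=2
Op 14: insert b.com -> 10.0.0.2 (expiry=2+12=14). clock=2
Op 15: insert b.com -> 10.0.0.2 (expiry=2+5=7). clock=2
Op 16: tick 2 -> clock=4.
Op 17: tick 1 -> clock=5.
Op 18: tick 3 -> clock=8. purged={b.com}
Op 19: tick 3 -> clock=11. purged={a.com}
Op 20: tick 1 -> clock=12.
Final clock = 12
Final cache (unexpired): {} -> size=0

Answer: clock=12 cache_size=0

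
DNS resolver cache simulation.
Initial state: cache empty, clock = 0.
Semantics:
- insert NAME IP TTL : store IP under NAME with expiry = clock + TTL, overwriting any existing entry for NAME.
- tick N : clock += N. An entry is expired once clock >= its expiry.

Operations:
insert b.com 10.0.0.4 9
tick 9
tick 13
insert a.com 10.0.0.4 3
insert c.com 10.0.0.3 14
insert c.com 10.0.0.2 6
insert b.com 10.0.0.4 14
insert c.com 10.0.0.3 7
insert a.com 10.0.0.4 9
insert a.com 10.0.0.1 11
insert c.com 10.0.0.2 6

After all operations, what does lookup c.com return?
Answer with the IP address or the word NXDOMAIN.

Answer: 10.0.0.2

Derivation:
Op 1: insert b.com -> 10.0.0.4 (expiry=0+9=9). clock=0
Op 2: tick 9 -> clock=9. purged={b.com}
Op 3: tick 13 -> clock=22.
Op 4: insert a.com -> 10.0.0.4 (expiry=22+3=25). clock=22
Op 5: insert c.com -> 10.0.0.3 (expiry=22+14=36). clock=22
Op 6: insert c.com -> 10.0.0.2 (expiry=22+6=28). clock=22
Op 7: insert b.com -> 10.0.0.4 (expiry=22+14=36). clock=22
Op 8: insert c.com -> 10.0.0.3 (expiry=22+7=29). clock=22
Op 9: insert a.com -> 10.0.0.4 (expiry=22+9=31). clock=22
Op 10: insert a.com -> 10.0.0.1 (expiry=22+11=33). clock=22
Op 11: insert c.com -> 10.0.0.2 (expiry=22+6=28). clock=22
lookup c.com: present, ip=10.0.0.2 expiry=28 > clock=22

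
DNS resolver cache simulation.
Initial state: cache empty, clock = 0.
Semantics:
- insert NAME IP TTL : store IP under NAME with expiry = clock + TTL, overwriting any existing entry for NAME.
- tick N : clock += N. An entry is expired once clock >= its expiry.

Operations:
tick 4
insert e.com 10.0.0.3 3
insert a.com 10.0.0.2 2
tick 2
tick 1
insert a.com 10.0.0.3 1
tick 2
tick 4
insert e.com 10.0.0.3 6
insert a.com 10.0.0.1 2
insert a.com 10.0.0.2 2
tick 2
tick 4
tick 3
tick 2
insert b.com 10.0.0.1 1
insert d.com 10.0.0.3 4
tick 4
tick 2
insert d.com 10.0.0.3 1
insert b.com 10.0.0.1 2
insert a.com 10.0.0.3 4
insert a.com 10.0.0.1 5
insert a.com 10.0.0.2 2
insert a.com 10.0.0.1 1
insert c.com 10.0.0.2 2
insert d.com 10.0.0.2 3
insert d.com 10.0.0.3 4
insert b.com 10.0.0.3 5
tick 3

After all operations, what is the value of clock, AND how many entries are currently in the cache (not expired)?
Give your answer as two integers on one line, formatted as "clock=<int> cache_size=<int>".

Answer: clock=33 cache_size=2

Derivation:
Op 1: tick 4 -> clock=4.
Op 2: insert e.com -> 10.0.0.3 (expiry=4+3=7). clock=4
Op 3: insert a.com -> 10.0.0.2 (expiry=4+2=6). clock=4
Op 4: tick 2 -> clock=6. purged={a.com}
Op 5: tick 1 -> clock=7. purged={e.com}
Op 6: insert a.com -> 10.0.0.3 (expiry=7+1=8). clock=7
Op 7: tick 2 -> clock=9. purged={a.com}
Op 8: tick 4 -> clock=13.
Op 9: insert e.com -> 10.0.0.3 (expiry=13+6=19). clock=13
Op 10: insert a.com -> 10.0.0.1 (expiry=13+2=15). clock=13
Op 11: insert a.com -> 10.0.0.2 (expiry=13+2=15). clock=13
Op 12: tick 2 -> clock=15. purged={a.com}
Op 13: tick 4 -> clock=19. purged={e.com}
Op 14: tick 3 -> clock=22.
Op 15: tick 2 -> clock=24.
Op 16: insert b.com -> 10.0.0.1 (expiry=24+1=25). clock=24
Op 17: insert d.com -> 10.0.0.3 (expiry=24+4=28). clock=24
Op 18: tick 4 -> clock=28. purged={b.com,d.com}
Op 19: tick 2 -> clock=30.
Op 20: insert d.com -> 10.0.0.3 (expiry=30+1=31). clock=30
Op 21: insert b.com -> 10.0.0.1 (expiry=30+2=32). clock=30
Op 22: insert a.com -> 10.0.0.3 (expiry=30+4=34). clock=30
Op 23: insert a.com -> 10.0.0.1 (expiry=30+5=35). clock=30
Op 24: insert a.com -> 10.0.0.2 (expiry=30+2=32). clock=30
Op 25: insert a.com -> 10.0.0.1 (expiry=30+1=31). clock=30
Op 26: insert c.com -> 10.0.0.2 (expiry=30+2=32). clock=30
Op 27: insert d.com -> 10.0.0.2 (expiry=30+3=33). clock=30
Op 28: insert d.com -> 10.0.0.3 (expiry=30+4=34). clock=30
Op 29: insert b.com -> 10.0.0.3 (expiry=30+5=35). clock=30
Op 30: tick 3 -> clock=33. purged={a.com,c.com}
Final clock = 33
Final cache (unexpired): {b.com,d.com} -> size=2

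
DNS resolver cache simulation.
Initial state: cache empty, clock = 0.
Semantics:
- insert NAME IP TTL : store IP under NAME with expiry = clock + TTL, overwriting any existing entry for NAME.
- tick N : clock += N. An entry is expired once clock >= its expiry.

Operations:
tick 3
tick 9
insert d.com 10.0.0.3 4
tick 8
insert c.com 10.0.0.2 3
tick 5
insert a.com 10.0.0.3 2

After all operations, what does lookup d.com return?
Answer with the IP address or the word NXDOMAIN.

Op 1: tick 3 -> clock=3.
Op 2: tick 9 -> clock=12.
Op 3: insert d.com -> 10.0.0.3 (expiry=12+4=16). clock=12
Op 4: tick 8 -> clock=20. purged={d.com}
Op 5: insert c.com -> 10.0.0.2 (expiry=20+3=23). clock=20
Op 6: tick 5 -> clock=25. purged={c.com}
Op 7: insert a.com -> 10.0.0.3 (expiry=25+2=27). clock=25
lookup d.com: not in cache (expired or never inserted)

Answer: NXDOMAIN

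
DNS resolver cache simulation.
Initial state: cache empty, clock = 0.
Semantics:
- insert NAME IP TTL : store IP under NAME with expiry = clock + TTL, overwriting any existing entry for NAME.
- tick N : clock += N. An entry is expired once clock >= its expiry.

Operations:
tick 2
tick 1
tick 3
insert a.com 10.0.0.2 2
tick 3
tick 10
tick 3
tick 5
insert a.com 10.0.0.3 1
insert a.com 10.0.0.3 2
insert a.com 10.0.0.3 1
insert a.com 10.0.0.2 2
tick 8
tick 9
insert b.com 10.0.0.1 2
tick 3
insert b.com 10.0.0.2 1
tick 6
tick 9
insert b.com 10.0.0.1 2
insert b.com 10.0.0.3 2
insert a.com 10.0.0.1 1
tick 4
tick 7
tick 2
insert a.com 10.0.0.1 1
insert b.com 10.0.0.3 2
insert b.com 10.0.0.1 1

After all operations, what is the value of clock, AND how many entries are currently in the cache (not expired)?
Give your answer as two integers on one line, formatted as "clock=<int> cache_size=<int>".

Answer: clock=75 cache_size=2

Derivation:
Op 1: tick 2 -> clock=2.
Op 2: tick 1 -> clock=3.
Op 3: tick 3 -> clock=6.
Op 4: insert a.com -> 10.0.0.2 (expiry=6+2=8). clock=6
Op 5: tick 3 -> clock=9. purged={a.com}
Op 6: tick 10 -> clock=19.
Op 7: tick 3 -> clock=22.
Op 8: tick 5 -> clock=27.
Op 9: insert a.com -> 10.0.0.3 (expiry=27+1=28). clock=27
Op 10: insert a.com -> 10.0.0.3 (expiry=27+2=29). clock=27
Op 11: insert a.com -> 10.0.0.3 (expiry=27+1=28). clock=27
Op 12: insert a.com -> 10.0.0.2 (expiry=27+2=29). clock=27
Op 13: tick 8 -> clock=35. purged={a.com}
Op 14: tick 9 -> clock=44.
Op 15: insert b.com -> 10.0.0.1 (expiry=44+2=46). clock=44
Op 16: tick 3 -> clock=47. purged={b.com}
Op 17: insert b.com -> 10.0.0.2 (expiry=47+1=48). clock=47
Op 18: tick 6 -> clock=53. purged={b.com}
Op 19: tick 9 -> clock=62.
Op 20: insert b.com -> 10.0.0.1 (expiry=62+2=64). clock=62
Op 21: insert b.com -> 10.0.0.3 (expiry=62+2=64). clock=62
Op 22: insert a.com -> 10.0.0.1 (expiry=62+1=63). clock=62
Op 23: tick 4 -> clock=66. purged={a.com,b.com}
Op 24: tick 7 -> clock=73.
Op 25: tick 2 -> clock=75.
Op 26: insert a.com -> 10.0.0.1 (expiry=75+1=76). clock=75
Op 27: insert b.com -> 10.0.0.3 (expiry=75+2=77). clock=75
Op 28: insert b.com -> 10.0.0.1 (expiry=75+1=76). clock=75
Final clock = 75
Final cache (unexpired): {a.com,b.com} -> size=2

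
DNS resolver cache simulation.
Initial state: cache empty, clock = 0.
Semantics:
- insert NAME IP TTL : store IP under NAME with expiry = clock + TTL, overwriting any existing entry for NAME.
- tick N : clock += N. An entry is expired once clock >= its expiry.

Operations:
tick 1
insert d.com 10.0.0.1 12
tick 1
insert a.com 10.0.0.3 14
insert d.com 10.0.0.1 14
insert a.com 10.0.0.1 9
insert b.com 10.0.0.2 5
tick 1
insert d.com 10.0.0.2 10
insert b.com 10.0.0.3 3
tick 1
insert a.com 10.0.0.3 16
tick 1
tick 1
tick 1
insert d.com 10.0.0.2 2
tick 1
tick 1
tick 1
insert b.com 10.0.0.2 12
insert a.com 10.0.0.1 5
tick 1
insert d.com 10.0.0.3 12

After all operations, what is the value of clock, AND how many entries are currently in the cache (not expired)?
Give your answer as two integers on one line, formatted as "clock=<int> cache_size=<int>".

Answer: clock=11 cache_size=3

Derivation:
Op 1: tick 1 -> clock=1.
Op 2: insert d.com -> 10.0.0.1 (expiry=1+12=13). clock=1
Op 3: tick 1 -> clock=2.
Op 4: insert a.com -> 10.0.0.3 (expiry=2+14=16). clock=2
Op 5: insert d.com -> 10.0.0.1 (expiry=2+14=16). clock=2
Op 6: insert a.com -> 10.0.0.1 (expiry=2+9=11). clock=2
Op 7: insert b.com -> 10.0.0.2 (expiry=2+5=7). clock=2
Op 8: tick 1 -> clock=3.
Op 9: insert d.com -> 10.0.0.2 (expiry=3+10=13). clock=3
Op 10: insert b.com -> 10.0.0.3 (expiry=3+3=6). clock=3
Op 11: tick 1 -> clock=4.
Op 12: insert a.com -> 10.0.0.3 (expiry=4+16=20). clock=4
Op 13: tick 1 -> clock=5.
Op 14: tick 1 -> clock=6. purged={b.com}
Op 15: tick 1 -> clock=7.
Op 16: insert d.com -> 10.0.0.2 (expiry=7+2=9). clock=7
Op 17: tick 1 -> clock=8.
Op 18: tick 1 -> clock=9. purged={d.com}
Op 19: tick 1 -> clock=10.
Op 20: insert b.com -> 10.0.0.2 (expiry=10+12=22). clock=10
Op 21: insert a.com -> 10.0.0.1 (expiry=10+5=15). clock=10
Op 22: tick 1 -> clock=11.
Op 23: insert d.com -> 10.0.0.3 (expiry=11+12=23). clock=11
Final clock = 11
Final cache (unexpired): {a.com,b.com,d.com} -> size=3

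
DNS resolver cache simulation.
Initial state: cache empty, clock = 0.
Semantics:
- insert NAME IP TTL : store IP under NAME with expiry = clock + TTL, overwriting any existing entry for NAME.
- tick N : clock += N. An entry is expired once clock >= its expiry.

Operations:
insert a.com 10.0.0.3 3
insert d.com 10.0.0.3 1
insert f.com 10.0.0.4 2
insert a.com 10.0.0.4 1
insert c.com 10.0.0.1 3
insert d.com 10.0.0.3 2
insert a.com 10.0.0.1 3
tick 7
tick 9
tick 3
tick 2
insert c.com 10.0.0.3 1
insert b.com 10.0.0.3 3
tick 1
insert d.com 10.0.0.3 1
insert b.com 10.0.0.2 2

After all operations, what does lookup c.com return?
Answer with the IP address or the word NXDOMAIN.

Answer: NXDOMAIN

Derivation:
Op 1: insert a.com -> 10.0.0.3 (expiry=0+3=3). clock=0
Op 2: insert d.com -> 10.0.0.3 (expiry=0+1=1). clock=0
Op 3: insert f.com -> 10.0.0.4 (expiry=0+2=2). clock=0
Op 4: insert a.com -> 10.0.0.4 (expiry=0+1=1). clock=0
Op 5: insert c.com -> 10.0.0.1 (expiry=0+3=3). clock=0
Op 6: insert d.com -> 10.0.0.3 (expiry=0+2=2). clock=0
Op 7: insert a.com -> 10.0.0.1 (expiry=0+3=3). clock=0
Op 8: tick 7 -> clock=7. purged={a.com,c.com,d.com,f.com}
Op 9: tick 9 -> clock=16.
Op 10: tick 3 -> clock=19.
Op 11: tick 2 -> clock=21.
Op 12: insert c.com -> 10.0.0.3 (expiry=21+1=22). clock=21
Op 13: insert b.com -> 10.0.0.3 (expiry=21+3=24). clock=21
Op 14: tick 1 -> clock=22. purged={c.com}
Op 15: insert d.com -> 10.0.0.3 (expiry=22+1=23). clock=22
Op 16: insert b.com -> 10.0.0.2 (expiry=22+2=24). clock=22
lookup c.com: not in cache (expired or never inserted)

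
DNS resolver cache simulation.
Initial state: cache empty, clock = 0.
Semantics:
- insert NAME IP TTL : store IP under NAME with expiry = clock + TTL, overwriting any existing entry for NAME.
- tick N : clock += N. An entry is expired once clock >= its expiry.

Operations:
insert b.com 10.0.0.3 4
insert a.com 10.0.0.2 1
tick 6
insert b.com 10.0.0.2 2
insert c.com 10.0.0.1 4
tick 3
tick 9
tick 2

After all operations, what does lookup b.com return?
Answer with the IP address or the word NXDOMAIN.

Op 1: insert b.com -> 10.0.0.3 (expiry=0+4=4). clock=0
Op 2: insert a.com -> 10.0.0.2 (expiry=0+1=1). clock=0
Op 3: tick 6 -> clock=6. purged={a.com,b.com}
Op 4: insert b.com -> 10.0.0.2 (expiry=6+2=8). clock=6
Op 5: insert c.com -> 10.0.0.1 (expiry=6+4=10). clock=6
Op 6: tick 3 -> clock=9. purged={b.com}
Op 7: tick 9 -> clock=18. purged={c.com}
Op 8: tick 2 -> clock=20.
lookup b.com: not in cache (expired or never inserted)

Answer: NXDOMAIN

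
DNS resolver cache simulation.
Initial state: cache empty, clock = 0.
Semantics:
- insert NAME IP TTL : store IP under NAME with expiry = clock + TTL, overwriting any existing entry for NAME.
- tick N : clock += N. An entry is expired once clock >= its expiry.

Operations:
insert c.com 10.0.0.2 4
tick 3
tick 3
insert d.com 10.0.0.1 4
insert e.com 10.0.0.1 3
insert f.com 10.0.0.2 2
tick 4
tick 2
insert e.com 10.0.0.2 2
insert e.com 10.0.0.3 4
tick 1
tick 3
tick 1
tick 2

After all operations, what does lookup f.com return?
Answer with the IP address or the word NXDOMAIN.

Answer: NXDOMAIN

Derivation:
Op 1: insert c.com -> 10.0.0.2 (expiry=0+4=4). clock=0
Op 2: tick 3 -> clock=3.
Op 3: tick 3 -> clock=6. purged={c.com}
Op 4: insert d.com -> 10.0.0.1 (expiry=6+4=10). clock=6
Op 5: insert e.com -> 10.0.0.1 (expiry=6+3=9). clock=6
Op 6: insert f.com -> 10.0.0.2 (expiry=6+2=8). clock=6
Op 7: tick 4 -> clock=10. purged={d.com,e.com,f.com}
Op 8: tick 2 -> clock=12.
Op 9: insert e.com -> 10.0.0.2 (expiry=12+2=14). clock=12
Op 10: insert e.com -> 10.0.0.3 (expiry=12+4=16). clock=12
Op 11: tick 1 -> clock=13.
Op 12: tick 3 -> clock=16. purged={e.com}
Op 13: tick 1 -> clock=17.
Op 14: tick 2 -> clock=19.
lookup f.com: not in cache (expired or never inserted)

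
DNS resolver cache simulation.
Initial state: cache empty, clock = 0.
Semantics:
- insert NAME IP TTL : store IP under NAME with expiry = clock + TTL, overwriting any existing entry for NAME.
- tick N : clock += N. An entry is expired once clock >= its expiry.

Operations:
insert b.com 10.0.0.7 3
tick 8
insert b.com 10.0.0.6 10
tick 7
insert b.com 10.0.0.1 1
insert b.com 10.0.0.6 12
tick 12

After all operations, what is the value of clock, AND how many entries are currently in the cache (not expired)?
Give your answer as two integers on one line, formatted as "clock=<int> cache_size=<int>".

Op 1: insert b.com -> 10.0.0.7 (expiry=0+3=3). clock=0
Op 2: tick 8 -> clock=8. purged={b.com}
Op 3: insert b.com -> 10.0.0.6 (expiry=8+10=18). clock=8
Op 4: tick 7 -> clock=15.
Op 5: insert b.com -> 10.0.0.1 (expiry=15+1=16). clock=15
Op 6: insert b.com -> 10.0.0.6 (expiry=15+12=27). clock=15
Op 7: tick 12 -> clock=27. purged={b.com}
Final clock = 27
Final cache (unexpired): {} -> size=0

Answer: clock=27 cache_size=0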